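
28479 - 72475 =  - 43996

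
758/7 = 758/7 =108.29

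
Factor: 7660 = 2^2*5^1 * 383^1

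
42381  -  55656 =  - 13275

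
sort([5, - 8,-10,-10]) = [ - 10,  -  10,-8 , 5 ]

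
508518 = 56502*9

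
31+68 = 99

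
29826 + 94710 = 124536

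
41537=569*73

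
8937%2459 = 1560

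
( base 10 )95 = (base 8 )137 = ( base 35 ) 2P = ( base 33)2T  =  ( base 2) 1011111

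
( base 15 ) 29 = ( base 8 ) 47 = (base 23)1g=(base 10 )39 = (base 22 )1H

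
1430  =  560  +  870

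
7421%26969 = 7421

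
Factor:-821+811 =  - 10= - 2^1*5^1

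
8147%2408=923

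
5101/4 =5101/4=1275.25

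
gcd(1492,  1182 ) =2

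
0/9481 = 0  =  0.00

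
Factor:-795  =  -3^1*5^1*53^1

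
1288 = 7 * 184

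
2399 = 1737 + 662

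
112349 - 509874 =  - 397525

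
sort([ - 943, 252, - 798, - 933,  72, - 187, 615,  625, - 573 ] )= [ - 943, - 933, - 798, - 573, - 187, 72,252,615 , 625]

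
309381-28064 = 281317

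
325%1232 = 325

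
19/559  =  19/559=0.03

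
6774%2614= 1546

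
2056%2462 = 2056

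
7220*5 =36100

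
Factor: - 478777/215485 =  -5^(-1)*13^2*71^ ( - 1)*607^(- 1 )*2833^1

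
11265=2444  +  8821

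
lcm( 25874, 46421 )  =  1578314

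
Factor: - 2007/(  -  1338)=2^( - 1 ) * 3^1 = 3/2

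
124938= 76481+48457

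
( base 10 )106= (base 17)64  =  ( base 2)1101010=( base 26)42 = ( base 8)152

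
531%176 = 3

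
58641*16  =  938256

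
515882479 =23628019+492254460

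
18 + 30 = 48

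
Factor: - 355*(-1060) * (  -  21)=- 2^2*3^1 *5^2 * 7^1*53^1*71^1= - 7902300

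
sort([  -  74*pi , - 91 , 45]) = [ - 74*pi, - 91,  45]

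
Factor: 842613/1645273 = 3^1*7^ (-2)*33577^( - 1 )*280871^1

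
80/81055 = 16/16211=0.00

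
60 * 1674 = 100440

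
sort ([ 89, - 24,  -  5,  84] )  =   [-24, - 5, 84, 89]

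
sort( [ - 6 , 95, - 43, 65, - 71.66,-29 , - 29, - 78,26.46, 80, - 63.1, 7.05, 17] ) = [- 78, - 71.66,-63.1,  -  43,- 29, - 29, - 6, 7.05,  17,  26.46, 65, 80,95 ] 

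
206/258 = 103/129 = 0.80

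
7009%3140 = 729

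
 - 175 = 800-975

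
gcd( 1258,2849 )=37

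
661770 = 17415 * 38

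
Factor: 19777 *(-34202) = -2^1 * 7^2*349^1*19777^1  =  -676412954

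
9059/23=9059/23 = 393.87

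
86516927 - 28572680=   57944247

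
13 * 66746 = 867698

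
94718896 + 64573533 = 159292429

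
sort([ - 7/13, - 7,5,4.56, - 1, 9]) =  [-7,-1, - 7/13,4.56, 5,  9]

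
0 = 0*29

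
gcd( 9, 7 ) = 1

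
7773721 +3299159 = 11072880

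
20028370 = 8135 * 2462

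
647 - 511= 136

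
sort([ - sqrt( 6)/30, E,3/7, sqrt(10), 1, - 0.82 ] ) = [ - 0.82, - sqrt (6)/30,3/7,1, E  ,  sqrt ( 10)] 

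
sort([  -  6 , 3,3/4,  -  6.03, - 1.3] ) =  [-6.03, - 6,  -  1.3, 3/4 , 3] 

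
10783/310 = 10783/310 = 34.78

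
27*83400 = 2251800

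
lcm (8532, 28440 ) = 85320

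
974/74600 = 487/37300 =0.01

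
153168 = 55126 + 98042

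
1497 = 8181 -6684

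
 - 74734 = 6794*(-11)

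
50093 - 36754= 13339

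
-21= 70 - 91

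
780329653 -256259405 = 524070248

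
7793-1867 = 5926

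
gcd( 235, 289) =1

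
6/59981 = 6/59981= 0.00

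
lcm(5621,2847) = 219219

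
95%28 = 11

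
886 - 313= 573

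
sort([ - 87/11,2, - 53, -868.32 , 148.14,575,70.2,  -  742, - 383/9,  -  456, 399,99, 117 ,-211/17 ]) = [-868.32, - 742, - 456,- 53,-383/9,  -  211/17, - 87/11,2,  70.2, 99 , 117,148.14, 399,  575] 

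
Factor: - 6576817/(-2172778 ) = 2^( - 1 )*13^1* 101^1*5009^1 * 1086389^(  -  1) 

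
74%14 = 4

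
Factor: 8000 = 2^6*5^3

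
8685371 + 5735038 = 14420409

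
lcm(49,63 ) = 441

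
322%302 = 20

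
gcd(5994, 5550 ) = 222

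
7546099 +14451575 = 21997674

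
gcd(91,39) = 13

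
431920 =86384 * 5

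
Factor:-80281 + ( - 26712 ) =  - 106993 =-  106993^1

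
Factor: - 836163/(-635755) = 3^6*5^( - 1)*31^1*37^1*43^ (  -  1 )*2957^( - 1 )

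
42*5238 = 219996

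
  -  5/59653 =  - 5/59653 = -0.00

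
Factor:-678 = - 2^1 * 3^1 * 113^1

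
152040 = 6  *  25340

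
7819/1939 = 4+9/277 = 4.03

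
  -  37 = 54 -91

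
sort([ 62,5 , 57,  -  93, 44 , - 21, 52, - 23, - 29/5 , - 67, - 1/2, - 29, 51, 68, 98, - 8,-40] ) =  [ - 93, -67, - 40,  -  29, - 23, - 21, - 8, - 29/5, - 1/2, 5, 44, 51, 52, 57, 62,68, 98]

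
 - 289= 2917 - 3206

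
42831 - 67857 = -25026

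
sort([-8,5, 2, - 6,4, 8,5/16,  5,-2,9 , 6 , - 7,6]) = [ - 8, - 7, - 6, - 2  ,  5/16,2, 4 , 5, 5,6, 6,8,  9]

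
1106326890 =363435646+742891244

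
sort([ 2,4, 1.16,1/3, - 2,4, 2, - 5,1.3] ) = [ - 5,-2 , 1/3, 1.16, 1.3, 2, 2,4, 4 ] 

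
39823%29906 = 9917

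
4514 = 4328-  - 186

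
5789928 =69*83912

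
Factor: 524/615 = 2^2  *3^( - 1 )*5^(-1 )*41^( - 1)*131^1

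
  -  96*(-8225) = 789600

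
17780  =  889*20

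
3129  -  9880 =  - 6751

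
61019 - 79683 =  -18664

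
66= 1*66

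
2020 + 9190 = 11210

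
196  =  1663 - 1467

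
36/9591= 12/3197 =0.00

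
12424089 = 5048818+7375271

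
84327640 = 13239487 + 71088153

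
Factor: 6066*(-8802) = - 2^2*3^5 * 163^1*337^1 = - 53392932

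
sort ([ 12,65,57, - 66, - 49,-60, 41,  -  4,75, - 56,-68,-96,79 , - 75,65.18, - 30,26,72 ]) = [ -96,-75, - 68, - 66, - 60, - 56,-49,-30, -4,12 , 26,  41, 57,65,65.18,72 , 75, 79] 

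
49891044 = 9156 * 5449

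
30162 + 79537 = 109699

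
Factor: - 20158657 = -149^1*193^1*701^1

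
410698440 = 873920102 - 463221662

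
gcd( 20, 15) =5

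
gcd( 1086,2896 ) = 362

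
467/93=467/93 = 5.02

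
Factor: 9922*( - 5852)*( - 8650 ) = 502249655600 = 2^4*5^2*7^1*11^3*19^1 * 41^1 * 173^1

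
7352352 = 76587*96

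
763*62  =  47306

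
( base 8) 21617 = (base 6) 110051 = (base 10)9103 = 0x238F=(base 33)8bs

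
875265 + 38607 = 913872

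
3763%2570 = 1193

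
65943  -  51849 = 14094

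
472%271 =201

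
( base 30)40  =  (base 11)aa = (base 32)3o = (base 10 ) 120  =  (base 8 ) 170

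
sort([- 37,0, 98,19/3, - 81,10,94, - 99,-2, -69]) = [ - 99, - 81,  -  69,-37, - 2,0,  19/3, 10, 94,98]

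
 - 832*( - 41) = 34112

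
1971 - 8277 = - 6306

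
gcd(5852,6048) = 28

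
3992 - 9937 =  - 5945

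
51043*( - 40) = - 2041720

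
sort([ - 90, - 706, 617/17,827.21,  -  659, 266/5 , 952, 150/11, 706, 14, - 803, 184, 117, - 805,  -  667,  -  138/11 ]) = [-805,-803 ,-706,-667, - 659, - 90,  -  138/11,150/11, 14,617/17,266/5,117, 184, 706,827.21,952] 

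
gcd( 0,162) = 162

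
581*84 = 48804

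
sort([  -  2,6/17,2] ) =[-2, 6/17, 2] 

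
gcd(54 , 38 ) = 2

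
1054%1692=1054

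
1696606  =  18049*94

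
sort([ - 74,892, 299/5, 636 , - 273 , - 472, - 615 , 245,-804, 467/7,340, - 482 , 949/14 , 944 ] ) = [ - 804,-615, - 482,-472,-273, - 74, 299/5, 467/7, 949/14, 245 , 340, 636, 892, 944 ]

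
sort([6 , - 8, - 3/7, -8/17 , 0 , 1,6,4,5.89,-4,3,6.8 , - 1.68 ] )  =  [ - 8, - 4, - 1.68, - 8/17,-3/7, 0, 1 , 3, 4,5.89,6, 6 , 6.8] 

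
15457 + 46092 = 61549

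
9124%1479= 250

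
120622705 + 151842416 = 272465121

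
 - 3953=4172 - 8125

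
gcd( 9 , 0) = 9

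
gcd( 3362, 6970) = 82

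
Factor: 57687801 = 3^1*19229267^1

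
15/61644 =5/20548 = 0.00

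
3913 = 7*559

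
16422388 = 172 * 95479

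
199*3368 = 670232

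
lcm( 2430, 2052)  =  92340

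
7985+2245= 10230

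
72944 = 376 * 194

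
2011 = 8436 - 6425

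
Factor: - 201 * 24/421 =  - 2^3*3^2*67^1*421^( - 1) =-  4824/421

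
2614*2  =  5228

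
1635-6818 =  - 5183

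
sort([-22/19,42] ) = [-22/19,42 ]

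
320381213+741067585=1061448798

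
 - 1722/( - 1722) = 1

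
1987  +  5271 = 7258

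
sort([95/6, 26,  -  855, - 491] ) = [  -  855, - 491, 95/6,26]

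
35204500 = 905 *38900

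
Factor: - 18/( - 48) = 3/8 = 2^( - 3)*3^1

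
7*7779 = 54453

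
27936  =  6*4656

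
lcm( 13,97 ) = 1261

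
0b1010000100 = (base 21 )19E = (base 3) 212212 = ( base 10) 644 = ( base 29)m6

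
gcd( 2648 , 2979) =331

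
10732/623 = 17 + 141/623=17.23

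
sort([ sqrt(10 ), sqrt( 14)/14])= [ sqrt( 14 )/14,sqrt(10)] 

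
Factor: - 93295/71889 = - 3^( - 1)*5^1*31^( - 1)*47^1*397^1*773^ ( - 1)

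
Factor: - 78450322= -2^1*2273^1*17257^1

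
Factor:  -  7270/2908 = -5/2 = - 2^(-1 )*5^1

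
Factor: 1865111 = 79^1*23609^1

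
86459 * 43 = 3717737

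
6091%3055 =3036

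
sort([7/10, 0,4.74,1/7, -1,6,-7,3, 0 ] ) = [ - 7,- 1,0,  0 , 1/7,7/10,3, 4.74, 6 ]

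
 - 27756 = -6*4626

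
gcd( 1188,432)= 108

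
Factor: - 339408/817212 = -28284/68101 = - 2^2*3^1*11^( - 1 )*41^ ( - 1)*151^( - 1 )*2357^1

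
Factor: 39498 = 2^1* 3^1*29^1*227^1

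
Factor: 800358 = 2^1*3^1*13^1 * 31^1* 331^1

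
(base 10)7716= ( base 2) 1111000100100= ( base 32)7h4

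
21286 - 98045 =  - 76759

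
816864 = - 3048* ( - 268)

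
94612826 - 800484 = 93812342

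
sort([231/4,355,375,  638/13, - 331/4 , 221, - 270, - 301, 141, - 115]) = [ - 301, - 270,-115 , -331/4,638/13,231/4,141, 221,355,  375] 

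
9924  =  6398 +3526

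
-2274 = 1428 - 3702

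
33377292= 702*47546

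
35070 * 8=280560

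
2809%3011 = 2809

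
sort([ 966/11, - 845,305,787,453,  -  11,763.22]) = [ - 845, - 11,966/11, 305,453,763.22,  787] 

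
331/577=331/577 = 0.57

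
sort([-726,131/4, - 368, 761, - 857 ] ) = [ - 857, - 726, - 368, 131/4,761]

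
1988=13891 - 11903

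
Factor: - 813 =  - 3^1*271^1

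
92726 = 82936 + 9790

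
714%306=102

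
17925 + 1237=19162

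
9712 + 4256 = 13968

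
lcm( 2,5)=10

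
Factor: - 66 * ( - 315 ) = 2^1 * 3^3 * 5^1  *  7^1*11^1 = 20790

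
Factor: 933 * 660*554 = 341142120= 2^3 * 3^2 * 5^1*11^1*277^1*311^1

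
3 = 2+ 1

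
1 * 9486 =9486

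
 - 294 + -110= -404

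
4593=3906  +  687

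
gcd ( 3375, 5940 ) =135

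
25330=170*149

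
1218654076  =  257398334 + 961255742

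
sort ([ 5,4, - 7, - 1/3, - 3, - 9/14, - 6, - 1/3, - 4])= [ - 7,- 6, - 4,-3, - 9/14,  -  1/3, -1/3,4,5]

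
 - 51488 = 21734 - 73222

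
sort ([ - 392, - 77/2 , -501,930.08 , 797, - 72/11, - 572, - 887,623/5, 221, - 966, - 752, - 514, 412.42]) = [ - 966, - 887,-752, - 572, - 514, - 501, - 392,  -  77/2,-72/11, 623/5, 221, 412.42, 797 , 930.08] 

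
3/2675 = 3/2675 = 0.00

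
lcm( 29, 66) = 1914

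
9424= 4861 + 4563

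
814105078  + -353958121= 460146957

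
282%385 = 282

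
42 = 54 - 12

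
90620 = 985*92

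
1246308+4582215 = 5828523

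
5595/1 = 5595=5595.00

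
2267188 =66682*34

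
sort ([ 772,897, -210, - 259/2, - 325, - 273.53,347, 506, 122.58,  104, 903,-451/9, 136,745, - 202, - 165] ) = [ - 325, - 273.53 ,-210,-202, - 165,-259/2, - 451/9, 104, 122.58,136,  347,506,745, 772,897, 903]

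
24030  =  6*4005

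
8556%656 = 28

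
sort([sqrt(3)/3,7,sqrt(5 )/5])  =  [ sqrt( 5)/5,  sqrt( 3 )/3 , 7 ]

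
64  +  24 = 88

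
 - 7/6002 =- 1 + 5995/6002 = - 0.00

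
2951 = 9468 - 6517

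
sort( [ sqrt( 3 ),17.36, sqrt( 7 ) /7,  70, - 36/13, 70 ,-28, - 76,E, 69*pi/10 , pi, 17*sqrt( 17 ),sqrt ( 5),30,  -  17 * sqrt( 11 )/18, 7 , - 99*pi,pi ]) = [ - 99 * pi,- 76, - 28,-17*sqrt( 11 )/18 , - 36/13 , sqrt(7 )/7,sqrt(3 ), sqrt( 5), E,  pi, pi,7, 17.36, 69*pi/10, 30,  70, 70 , 17*sqrt( 17) ] 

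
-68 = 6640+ - 6708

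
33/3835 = 33/3835 = 0.01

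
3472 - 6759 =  - 3287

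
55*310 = 17050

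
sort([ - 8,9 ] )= [-8, 9] 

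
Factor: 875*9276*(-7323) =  - 59437129500 = - 2^2*3^2 * 5^3*7^1 *773^1*2441^1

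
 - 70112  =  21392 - 91504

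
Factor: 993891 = 3^1*31^1*10687^1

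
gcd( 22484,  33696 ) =4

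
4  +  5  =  9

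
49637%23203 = 3231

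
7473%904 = 241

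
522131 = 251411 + 270720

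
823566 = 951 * 866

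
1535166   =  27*56858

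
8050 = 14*575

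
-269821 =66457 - 336278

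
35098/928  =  37 + 381/464 = 37.82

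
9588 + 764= 10352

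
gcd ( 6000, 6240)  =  240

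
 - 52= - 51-1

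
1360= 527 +833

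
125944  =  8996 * 14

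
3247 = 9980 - 6733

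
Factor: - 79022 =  - 2^1*39511^1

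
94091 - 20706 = 73385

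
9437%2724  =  1265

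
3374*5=16870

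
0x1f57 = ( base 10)8023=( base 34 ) 6vx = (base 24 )DM7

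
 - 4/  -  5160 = 1/1290  =  0.00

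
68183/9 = 7575 +8/9=7575.89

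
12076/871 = 12076/871 = 13.86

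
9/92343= 3/30781 =0.00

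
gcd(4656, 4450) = 2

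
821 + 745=1566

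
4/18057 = 4/18057=   0.00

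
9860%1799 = 865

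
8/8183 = 8/8183= 0.00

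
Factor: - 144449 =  - 17^1*29^1*293^1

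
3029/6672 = 3029/6672=   0.45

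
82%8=2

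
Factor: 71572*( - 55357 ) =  - 3962011204= - 2^2*29^1*197^1*281^1*617^1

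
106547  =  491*217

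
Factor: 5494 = 2^1*41^1*67^1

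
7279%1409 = 234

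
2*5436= 10872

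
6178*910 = 5621980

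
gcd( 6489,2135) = 7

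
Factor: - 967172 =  - 2^2*241793^1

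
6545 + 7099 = 13644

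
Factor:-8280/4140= - 2^1 = -2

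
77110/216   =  38555/108 =356.99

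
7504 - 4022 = 3482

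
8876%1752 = 116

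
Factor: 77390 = 2^1 * 5^1 * 71^1*109^1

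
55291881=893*61917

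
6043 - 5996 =47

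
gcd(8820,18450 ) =90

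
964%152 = 52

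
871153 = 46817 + 824336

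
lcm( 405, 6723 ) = 33615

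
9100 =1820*5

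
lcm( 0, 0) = 0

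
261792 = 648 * 404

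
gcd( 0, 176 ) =176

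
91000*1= 91000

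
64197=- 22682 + 86879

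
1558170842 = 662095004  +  896075838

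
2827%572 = 539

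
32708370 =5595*5846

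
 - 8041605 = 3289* (-2445)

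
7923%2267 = 1122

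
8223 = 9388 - 1165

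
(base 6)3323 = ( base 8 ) 1403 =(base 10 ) 771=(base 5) 11041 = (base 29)qh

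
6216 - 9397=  - 3181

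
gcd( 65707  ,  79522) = 1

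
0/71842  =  0  =  0.00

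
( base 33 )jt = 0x290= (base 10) 656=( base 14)34c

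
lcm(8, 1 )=8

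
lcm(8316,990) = 41580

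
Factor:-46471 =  - 46471^1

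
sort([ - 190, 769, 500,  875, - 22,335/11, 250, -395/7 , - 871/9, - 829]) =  [  -  829, -190, - 871/9, - 395/7, - 22,335/11,  250,500, 769 , 875 ] 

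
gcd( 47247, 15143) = 1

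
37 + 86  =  123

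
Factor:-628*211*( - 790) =104681320 = 2^3*5^1*79^1* 157^1* 211^1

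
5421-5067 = 354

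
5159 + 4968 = 10127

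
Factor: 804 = 2^2*3^1*67^1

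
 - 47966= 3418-51384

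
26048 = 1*26048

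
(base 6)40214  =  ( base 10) 5266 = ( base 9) 7201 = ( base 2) 1010010010010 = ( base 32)54I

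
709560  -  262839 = 446721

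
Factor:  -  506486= - 2^1*253243^1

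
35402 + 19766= 55168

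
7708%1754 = 692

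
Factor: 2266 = 2^1*11^1*103^1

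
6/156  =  1/26 = 0.04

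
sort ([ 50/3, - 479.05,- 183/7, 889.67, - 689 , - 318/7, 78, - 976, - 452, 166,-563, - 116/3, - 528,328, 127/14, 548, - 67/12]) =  [-976, - 689, - 563, - 528, -479.05, - 452, - 318/7 , -116/3, - 183/7, - 67/12,127/14 , 50/3, 78,166, 328, 548, 889.67 ] 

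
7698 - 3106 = 4592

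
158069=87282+70787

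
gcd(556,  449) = 1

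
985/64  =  15 + 25/64  =  15.39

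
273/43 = 6 + 15/43=6.35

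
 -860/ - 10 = 86+ 0/1 = 86.00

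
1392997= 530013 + 862984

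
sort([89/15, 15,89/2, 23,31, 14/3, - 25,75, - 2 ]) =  [-25, - 2, 14/3,89/15, 15, 23,31, 89/2,75]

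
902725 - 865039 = 37686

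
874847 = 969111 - 94264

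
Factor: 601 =601^1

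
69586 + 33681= 103267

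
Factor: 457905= 3^1*5^1*7^3*89^1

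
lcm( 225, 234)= 5850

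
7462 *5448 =40652976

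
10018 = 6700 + 3318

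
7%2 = 1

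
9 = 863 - 854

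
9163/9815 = 9163/9815 = 0.93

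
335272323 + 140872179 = 476144502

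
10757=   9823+934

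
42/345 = 14/115 = 0.12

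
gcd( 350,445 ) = 5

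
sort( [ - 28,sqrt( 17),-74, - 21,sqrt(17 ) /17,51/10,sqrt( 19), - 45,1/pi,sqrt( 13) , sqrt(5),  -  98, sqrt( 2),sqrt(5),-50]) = [-98,-74,-50,-45,-28, - 21, sqrt (17)/17,  1/pi,sqrt(2),sqrt( 5 ), sqrt(5) , sqrt(13),sqrt( 17), sqrt (19),51/10 ] 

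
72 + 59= 131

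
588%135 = 48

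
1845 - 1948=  - 103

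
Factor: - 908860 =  - 2^2*5^1*29^1*1567^1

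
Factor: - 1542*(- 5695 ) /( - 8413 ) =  - 2^1 * 3^1  *5^1*17^1*47^(  -  1)*67^1 * 179^( - 1) * 257^1 = - 8781690/8413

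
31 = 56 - 25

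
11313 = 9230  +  2083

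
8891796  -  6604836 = 2286960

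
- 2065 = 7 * (-295)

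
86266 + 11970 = 98236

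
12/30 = 2/5 = 0.40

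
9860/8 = 2465/2   =  1232.50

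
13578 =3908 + 9670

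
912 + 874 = 1786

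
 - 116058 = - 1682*69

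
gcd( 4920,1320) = 120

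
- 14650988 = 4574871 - 19225859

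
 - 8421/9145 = -1+724/9145 = -0.92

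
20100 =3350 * 6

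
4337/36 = 4337/36 = 120.47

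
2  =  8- 6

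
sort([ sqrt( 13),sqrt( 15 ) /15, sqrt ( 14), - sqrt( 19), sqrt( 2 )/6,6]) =[-sqrt(19),sqrt( 2 )/6,sqrt( 15 )/15, sqrt( 13), sqrt(14 ),6]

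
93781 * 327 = 30666387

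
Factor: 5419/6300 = 2^( - 2)*3^(-2 )*5^ (  -  2)*7^(-1 )*5419^1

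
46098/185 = 249+33/185= 249.18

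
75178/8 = 9397 + 1/4 = 9397.25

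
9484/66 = 143 + 23/33= 143.70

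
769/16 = 48 + 1/16 = 48.06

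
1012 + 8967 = 9979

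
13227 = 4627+8600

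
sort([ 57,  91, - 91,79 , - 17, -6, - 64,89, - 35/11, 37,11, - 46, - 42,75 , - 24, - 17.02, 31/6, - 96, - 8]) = [ - 96,-91, - 64, - 46, - 42, - 24, - 17.02, - 17, - 8, - 6,-35/11,31/6,11,37,57,75,79 , 89,  91 ] 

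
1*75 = 75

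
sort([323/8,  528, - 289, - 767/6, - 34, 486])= [-289 , -767/6, - 34, 323/8, 486,  528 ] 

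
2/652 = 1/326 = 0.00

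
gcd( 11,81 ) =1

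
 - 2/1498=-1 + 748/749 =-0.00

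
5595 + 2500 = 8095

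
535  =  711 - 176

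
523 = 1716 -1193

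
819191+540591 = 1359782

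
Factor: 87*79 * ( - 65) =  - 3^1 * 5^1*13^1*29^1*79^1 = - 446745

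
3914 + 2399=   6313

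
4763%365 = 18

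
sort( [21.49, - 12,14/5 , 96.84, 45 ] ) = [- 12, 14/5, 21.49, 45, 96.84 ]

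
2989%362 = 93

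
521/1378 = 521/1378  =  0.38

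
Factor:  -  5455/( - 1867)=5^1*1091^1*1867^( - 1)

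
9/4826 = 9/4826 = 0.00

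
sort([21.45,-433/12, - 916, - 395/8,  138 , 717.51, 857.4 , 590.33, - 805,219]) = [ - 916,-805, - 395/8, - 433/12, 21.45, 138,219, 590.33, 717.51,857.4]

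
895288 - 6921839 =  - 6026551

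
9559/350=9559/350=27.31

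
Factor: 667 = 23^1*29^1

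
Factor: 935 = 5^1 * 11^1*17^1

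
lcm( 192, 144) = 576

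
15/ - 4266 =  -5/1422 = - 0.00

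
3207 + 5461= 8668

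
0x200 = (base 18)1a8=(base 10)512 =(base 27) IQ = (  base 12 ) 368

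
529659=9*58851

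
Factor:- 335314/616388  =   - 167657/308194 = -2^( - 1) * 7^1*43^1 * 557^1*154097^( - 1)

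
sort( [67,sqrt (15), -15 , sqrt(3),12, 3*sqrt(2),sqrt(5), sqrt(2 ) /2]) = [ - 15, sqrt(2 ) /2  ,  sqrt(3 ),  sqrt(5 )  ,  sqrt ( 15),3*sqrt(2 ),12, 67]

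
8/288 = 1/36 =0.03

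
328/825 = 328/825 = 0.40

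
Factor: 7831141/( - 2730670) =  - 2^( - 1 )*5^( - 1)*273067^( - 1)*7831141^1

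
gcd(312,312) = 312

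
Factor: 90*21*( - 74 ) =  - 139860 = - 2^2*3^3 * 5^1* 7^1*37^1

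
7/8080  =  7/8080=0.00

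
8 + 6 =14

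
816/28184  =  102/3523 = 0.03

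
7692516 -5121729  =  2570787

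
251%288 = 251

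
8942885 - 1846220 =7096665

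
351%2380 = 351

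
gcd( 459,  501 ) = 3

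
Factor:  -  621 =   -  3^3*23^1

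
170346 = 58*2937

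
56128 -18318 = 37810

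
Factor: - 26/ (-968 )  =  2^( - 2 ) *11^( - 2)*13^1 = 13/484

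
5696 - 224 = 5472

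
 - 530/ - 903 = 530/903 = 0.59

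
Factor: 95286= 2^1*3^1*15881^1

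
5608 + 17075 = 22683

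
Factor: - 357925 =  - 5^2*103^1*139^1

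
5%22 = 5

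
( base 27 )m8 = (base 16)25A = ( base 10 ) 602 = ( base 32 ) iq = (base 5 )4402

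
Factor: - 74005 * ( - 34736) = 2^4*5^1 * 13^1*19^2*41^1*167^1 = 2570637680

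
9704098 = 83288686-73584588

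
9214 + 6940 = 16154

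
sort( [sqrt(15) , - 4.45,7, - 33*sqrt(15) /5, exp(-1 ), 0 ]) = [ - 33*sqrt( 15)/5,  -  4.45, 0,  exp( - 1), sqrt( 15), 7] 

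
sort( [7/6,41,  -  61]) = [ - 61, 7/6, 41]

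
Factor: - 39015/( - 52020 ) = 3/4= 2^( - 2)*3^1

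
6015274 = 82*73357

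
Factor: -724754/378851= - 2^1*11^( - 2 ) * 31^(- 1 )* 101^( - 1)*362377^1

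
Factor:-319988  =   - 2^2*79997^1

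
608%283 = 42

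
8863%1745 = 138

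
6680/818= 3340/409 = 8.17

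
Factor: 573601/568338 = 2^( -1)*3^( - 1) *7^1*81943^1*94723^( - 1) 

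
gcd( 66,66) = 66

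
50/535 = 10/107 = 0.09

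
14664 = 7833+6831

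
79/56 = 1 + 23/56 = 1.41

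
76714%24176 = 4186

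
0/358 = 0 = 0.00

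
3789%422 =413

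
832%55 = 7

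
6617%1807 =1196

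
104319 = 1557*67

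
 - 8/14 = -1 + 3/7 = - 0.57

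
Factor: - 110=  - 2^1*5^1*11^1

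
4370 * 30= 131100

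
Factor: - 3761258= -2^1 * 41^1*45869^1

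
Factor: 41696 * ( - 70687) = - 2^5*1303^1*70687^1 = - 2947365152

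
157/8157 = 157/8157=0.02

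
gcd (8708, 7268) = 4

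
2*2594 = 5188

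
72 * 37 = 2664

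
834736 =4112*203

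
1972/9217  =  1972/9217  =  0.21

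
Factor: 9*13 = 117 = 3^2*13^1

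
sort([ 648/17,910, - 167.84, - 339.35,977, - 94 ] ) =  [ - 339.35, - 167.84,  -  94,648/17,910,977]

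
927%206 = 103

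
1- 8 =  - 7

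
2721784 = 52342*52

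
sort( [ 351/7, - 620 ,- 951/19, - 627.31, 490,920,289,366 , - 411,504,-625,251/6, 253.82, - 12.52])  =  [- 627.31, - 625, - 620, - 411, - 951/19 ,  -  12.52,251/6,351/7, 253.82,289 , 366, 490 , 504,920]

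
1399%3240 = 1399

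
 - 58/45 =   -  2 + 32/45 = -1.29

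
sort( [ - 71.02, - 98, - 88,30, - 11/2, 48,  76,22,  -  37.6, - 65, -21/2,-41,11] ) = [ -98, - 88, - 71.02, - 65, - 41, - 37.6, - 21/2,-11/2,11,22,  30,48,76] 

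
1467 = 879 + 588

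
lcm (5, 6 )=30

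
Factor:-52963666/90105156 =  - 26481833/45052578 = -2^ ( - 1 )*3^(-3 )*7^1*881^ ( -1 )*947^( - 1)*3783119^1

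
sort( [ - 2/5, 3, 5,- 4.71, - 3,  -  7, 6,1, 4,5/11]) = [-7,  -  4.71, - 3, - 2/5, 5/11, 1, 3, 4,5, 6]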